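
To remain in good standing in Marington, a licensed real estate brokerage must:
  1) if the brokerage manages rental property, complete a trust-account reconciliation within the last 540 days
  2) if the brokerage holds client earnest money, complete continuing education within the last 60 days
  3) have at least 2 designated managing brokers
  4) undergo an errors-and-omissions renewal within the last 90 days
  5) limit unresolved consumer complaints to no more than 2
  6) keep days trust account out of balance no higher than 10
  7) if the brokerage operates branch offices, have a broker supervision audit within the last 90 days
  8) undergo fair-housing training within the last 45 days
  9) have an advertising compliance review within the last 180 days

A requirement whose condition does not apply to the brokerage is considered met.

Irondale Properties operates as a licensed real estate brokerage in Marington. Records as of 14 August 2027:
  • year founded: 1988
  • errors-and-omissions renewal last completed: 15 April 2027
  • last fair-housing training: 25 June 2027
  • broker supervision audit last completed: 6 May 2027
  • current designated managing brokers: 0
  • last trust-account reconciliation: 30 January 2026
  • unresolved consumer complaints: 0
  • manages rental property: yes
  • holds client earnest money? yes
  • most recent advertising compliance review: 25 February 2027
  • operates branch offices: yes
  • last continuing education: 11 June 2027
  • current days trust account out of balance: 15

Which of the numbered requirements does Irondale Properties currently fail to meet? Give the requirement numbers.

1, 2, 3, 4, 6, 7, 8

1. condition 'manages rental property' holds; trust-account reconciliation 561 days ago vs limit 540 → not met
2. condition 'holds client earnest money' holds; continuing education 64 days ago vs limit 60 → not met
3. designated managing brokers 0 < 2 → not met
4. errors-and-omissions renewal 121 days ago vs limit 90 → not met
5. unresolved consumer complaints 0 ≤ 2 → met
6. days trust account out of balance 15 > 10 → not met
7. condition 'operates branch offices' holds; broker supervision audit 100 days ago vs limit 90 → not met
8. fair-housing training 50 days ago vs limit 45 → not met
9. advertising compliance review 170 days ago vs limit 180 → met
Not met: 1, 2, 3, 4, 6, 7, 8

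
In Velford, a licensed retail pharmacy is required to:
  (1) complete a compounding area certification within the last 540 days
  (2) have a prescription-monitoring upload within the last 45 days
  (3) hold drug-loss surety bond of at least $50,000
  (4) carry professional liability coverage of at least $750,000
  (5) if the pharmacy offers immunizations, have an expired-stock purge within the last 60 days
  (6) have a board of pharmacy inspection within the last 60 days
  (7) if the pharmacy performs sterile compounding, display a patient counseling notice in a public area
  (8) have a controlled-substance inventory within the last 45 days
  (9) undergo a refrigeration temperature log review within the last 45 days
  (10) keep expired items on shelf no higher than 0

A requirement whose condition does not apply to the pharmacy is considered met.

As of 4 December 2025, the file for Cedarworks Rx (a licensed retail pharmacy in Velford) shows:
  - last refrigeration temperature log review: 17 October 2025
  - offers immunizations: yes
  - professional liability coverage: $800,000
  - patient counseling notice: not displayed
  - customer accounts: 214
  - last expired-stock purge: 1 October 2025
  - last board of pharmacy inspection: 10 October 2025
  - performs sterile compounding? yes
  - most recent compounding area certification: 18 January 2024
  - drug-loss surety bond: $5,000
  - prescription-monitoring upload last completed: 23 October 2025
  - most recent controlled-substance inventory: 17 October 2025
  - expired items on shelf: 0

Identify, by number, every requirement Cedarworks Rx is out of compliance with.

1, 3, 5, 7, 8, 9

1. compounding area certification 686 days ago vs limit 540 → not met
2. prescription-monitoring upload 42 days ago vs limit 45 → met
3. drug-loss surety bond $5,000 < $50,000 → not met
4. professional liability coverage $800,000 ≥ $750,000 → met
5. condition 'offers immunizations' holds; expired-stock purge 64 days ago vs limit 60 → not met
6. board of pharmacy inspection 55 days ago vs limit 60 → met
7. condition 'performs sterile compounding' holds; patient counseling notice absent → not met
8. controlled-substance inventory 48 days ago vs limit 45 → not met
9. refrigeration temperature log review 48 days ago vs limit 45 → not met
10. expired items on shelf 0 ≤ 0 → met
Not met: 1, 3, 5, 7, 8, 9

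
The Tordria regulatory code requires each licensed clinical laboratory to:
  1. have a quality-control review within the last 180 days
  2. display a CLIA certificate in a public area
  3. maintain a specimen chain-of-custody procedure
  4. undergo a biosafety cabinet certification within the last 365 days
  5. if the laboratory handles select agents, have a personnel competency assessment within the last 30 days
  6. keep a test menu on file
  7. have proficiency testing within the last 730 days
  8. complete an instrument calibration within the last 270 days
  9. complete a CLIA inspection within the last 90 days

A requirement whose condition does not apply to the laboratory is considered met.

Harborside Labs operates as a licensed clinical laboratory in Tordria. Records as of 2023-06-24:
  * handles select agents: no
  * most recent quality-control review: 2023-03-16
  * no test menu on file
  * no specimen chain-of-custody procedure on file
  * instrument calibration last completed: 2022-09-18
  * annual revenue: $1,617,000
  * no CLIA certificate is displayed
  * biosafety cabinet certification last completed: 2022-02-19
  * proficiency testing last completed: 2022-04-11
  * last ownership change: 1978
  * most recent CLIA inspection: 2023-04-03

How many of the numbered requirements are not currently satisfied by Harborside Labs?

5

1. quality-control review 100 days ago vs limit 180 → met
2. CLIA certificate absent → not met
3. specimen chain-of-custody procedure absent → not met
4. biosafety cabinet certification 490 days ago vs limit 365 → not met
5. condition 'handles select agents' does not hold → requirement n/a → met
6. test menu absent → not met
7. proficiency testing 439 days ago vs limit 730 → met
8. instrument calibration 279 days ago vs limit 270 → not met
9. CLIA inspection 82 days ago vs limit 90 → met
Not met: 5 of 9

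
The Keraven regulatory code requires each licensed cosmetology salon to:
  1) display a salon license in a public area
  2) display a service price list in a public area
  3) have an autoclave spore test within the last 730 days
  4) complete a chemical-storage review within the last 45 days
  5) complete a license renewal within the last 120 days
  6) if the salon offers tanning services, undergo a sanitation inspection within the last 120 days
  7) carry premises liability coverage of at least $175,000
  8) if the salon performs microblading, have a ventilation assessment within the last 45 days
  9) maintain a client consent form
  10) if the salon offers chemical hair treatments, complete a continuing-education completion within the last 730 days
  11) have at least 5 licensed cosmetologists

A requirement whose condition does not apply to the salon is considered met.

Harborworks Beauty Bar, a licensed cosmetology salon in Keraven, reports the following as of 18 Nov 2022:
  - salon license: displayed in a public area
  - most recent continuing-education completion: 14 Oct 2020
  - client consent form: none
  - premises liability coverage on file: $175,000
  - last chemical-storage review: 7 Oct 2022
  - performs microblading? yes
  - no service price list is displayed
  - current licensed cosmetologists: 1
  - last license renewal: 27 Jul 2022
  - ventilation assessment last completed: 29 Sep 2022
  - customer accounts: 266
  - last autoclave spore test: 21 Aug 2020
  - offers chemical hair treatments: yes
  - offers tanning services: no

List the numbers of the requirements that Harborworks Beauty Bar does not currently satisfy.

1. salon license present → met
2. service price list absent → not met
3. autoclave spore test 819 days ago vs limit 730 → not met
4. chemical-storage review 42 days ago vs limit 45 → met
5. license renewal 114 days ago vs limit 120 → met
6. condition 'offers tanning services' does not hold → requirement n/a → met
7. premises liability coverage $175,000 ≥ $175,000 → met
8. condition 'performs microblading' holds; ventilation assessment 50 days ago vs limit 45 → not met
9. client consent form absent → not met
10. condition 'offers chemical hair treatments' holds; continuing-education completion 765 days ago vs limit 730 → not met
11. licensed cosmetologists 1 < 5 → not met
Not met: 2, 3, 8, 9, 10, 11

2, 3, 8, 9, 10, 11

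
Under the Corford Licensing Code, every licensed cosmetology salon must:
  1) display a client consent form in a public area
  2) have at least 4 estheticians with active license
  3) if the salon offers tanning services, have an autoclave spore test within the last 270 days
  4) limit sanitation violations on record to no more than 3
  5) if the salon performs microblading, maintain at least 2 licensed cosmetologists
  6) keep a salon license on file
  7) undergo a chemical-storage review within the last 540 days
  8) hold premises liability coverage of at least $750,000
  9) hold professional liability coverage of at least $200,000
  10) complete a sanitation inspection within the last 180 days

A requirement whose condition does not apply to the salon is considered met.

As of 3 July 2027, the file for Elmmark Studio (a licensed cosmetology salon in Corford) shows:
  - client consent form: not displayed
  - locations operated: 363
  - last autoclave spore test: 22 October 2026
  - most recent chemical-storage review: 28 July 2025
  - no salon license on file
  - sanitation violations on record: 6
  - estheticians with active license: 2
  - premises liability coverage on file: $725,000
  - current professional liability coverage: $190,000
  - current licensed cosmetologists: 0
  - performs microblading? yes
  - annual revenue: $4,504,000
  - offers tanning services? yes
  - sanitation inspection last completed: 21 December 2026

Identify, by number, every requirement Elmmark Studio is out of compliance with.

1, 2, 4, 5, 6, 7, 8, 9, 10

1. client consent form absent → not met
2. estheticians with active license 2 < 4 → not met
3. condition 'offers tanning services' holds; autoclave spore test 254 days ago vs limit 270 → met
4. sanitation violations on record 6 > 3 → not met
5. condition 'performs microblading' holds; licensed cosmetologists 0 < 2 → not met
6. salon license absent → not met
7. chemical-storage review 705 days ago vs limit 540 → not met
8. premises liability coverage $725,000 < $750,000 → not met
9. professional liability coverage $190,000 < $200,000 → not met
10. sanitation inspection 194 days ago vs limit 180 → not met
Not met: 1, 2, 4, 5, 6, 7, 8, 9, 10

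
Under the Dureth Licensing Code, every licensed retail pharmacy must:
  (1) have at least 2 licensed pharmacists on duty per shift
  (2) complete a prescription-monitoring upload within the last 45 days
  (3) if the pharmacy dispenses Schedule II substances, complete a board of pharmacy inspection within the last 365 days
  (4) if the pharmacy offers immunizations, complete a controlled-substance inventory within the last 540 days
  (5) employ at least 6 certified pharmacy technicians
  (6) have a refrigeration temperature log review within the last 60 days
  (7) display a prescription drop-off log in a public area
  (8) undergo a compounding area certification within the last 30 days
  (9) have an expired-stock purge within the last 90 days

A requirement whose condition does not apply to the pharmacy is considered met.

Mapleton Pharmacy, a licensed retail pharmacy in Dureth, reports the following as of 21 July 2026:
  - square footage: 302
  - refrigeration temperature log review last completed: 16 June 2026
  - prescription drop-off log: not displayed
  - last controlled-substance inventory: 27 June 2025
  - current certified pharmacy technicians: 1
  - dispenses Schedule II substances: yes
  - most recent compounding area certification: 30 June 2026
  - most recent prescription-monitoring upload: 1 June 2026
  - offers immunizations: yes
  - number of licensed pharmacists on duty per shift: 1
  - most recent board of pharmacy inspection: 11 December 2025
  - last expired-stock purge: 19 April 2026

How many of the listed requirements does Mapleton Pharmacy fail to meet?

5

1. licensed pharmacists on duty per shift 1 < 2 → not met
2. prescription-monitoring upload 50 days ago vs limit 45 → not met
3. condition 'dispenses Schedule II substances' holds; board of pharmacy inspection 222 days ago vs limit 365 → met
4. condition 'offers immunizations' holds; controlled-substance inventory 389 days ago vs limit 540 → met
5. certified pharmacy technicians 1 < 6 → not met
6. refrigeration temperature log review 35 days ago vs limit 60 → met
7. prescription drop-off log absent → not met
8. compounding area certification 21 days ago vs limit 30 → met
9. expired-stock purge 93 days ago vs limit 90 → not met
Not met: 5 of 9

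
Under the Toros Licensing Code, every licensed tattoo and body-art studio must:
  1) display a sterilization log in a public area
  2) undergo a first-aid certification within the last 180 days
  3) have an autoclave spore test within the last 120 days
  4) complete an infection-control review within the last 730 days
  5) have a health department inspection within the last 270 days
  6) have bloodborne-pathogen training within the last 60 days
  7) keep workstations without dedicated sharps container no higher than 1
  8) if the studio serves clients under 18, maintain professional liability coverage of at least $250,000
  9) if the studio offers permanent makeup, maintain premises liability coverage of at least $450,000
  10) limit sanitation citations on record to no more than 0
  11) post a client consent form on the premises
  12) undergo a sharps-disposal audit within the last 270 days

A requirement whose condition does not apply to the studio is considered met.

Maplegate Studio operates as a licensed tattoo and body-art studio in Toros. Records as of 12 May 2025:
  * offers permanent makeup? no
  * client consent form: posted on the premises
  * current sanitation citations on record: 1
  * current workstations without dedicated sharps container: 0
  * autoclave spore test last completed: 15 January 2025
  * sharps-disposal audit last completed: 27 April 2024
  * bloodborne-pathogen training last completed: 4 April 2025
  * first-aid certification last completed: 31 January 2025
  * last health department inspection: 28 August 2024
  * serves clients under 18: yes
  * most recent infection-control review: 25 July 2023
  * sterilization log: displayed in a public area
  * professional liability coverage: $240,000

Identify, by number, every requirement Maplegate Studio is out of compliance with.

1. sterilization log present → met
2. first-aid certification 101 days ago vs limit 180 → met
3. autoclave spore test 117 days ago vs limit 120 → met
4. infection-control review 657 days ago vs limit 730 → met
5. health department inspection 257 days ago vs limit 270 → met
6. bloodborne-pathogen training 38 days ago vs limit 60 → met
7. workstations without dedicated sharps container 0 ≤ 1 → met
8. condition 'serves clients under 18' holds; professional liability coverage $240,000 < $250,000 → not met
9. condition 'offers permanent makeup' does not hold → requirement n/a → met
10. sanitation citations on record 1 > 0 → not met
11. client consent form present → met
12. sharps-disposal audit 380 days ago vs limit 270 → not met
Not met: 8, 10, 12

8, 10, 12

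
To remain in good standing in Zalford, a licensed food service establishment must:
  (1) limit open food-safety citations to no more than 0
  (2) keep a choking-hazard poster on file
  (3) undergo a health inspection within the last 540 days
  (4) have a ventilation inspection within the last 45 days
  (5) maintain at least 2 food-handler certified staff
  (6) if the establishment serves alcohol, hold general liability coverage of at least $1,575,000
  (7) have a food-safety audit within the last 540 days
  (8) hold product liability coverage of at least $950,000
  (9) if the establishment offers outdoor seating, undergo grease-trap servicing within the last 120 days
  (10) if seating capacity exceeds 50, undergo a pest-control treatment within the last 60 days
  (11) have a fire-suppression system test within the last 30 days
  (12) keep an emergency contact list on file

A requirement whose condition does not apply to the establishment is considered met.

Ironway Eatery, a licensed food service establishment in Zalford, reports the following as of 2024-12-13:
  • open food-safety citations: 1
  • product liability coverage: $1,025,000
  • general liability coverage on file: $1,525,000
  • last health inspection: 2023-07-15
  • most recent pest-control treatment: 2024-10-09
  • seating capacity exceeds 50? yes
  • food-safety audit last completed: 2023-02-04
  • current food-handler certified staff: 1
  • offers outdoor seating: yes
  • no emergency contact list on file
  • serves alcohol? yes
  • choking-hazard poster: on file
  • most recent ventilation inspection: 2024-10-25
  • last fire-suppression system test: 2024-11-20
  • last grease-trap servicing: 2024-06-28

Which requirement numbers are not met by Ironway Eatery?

1. open food-safety citations 1 > 0 → not met
2. choking-hazard poster present → met
3. health inspection 517 days ago vs limit 540 → met
4. ventilation inspection 49 days ago vs limit 45 → not met
5. food-handler certified staff 1 < 2 → not met
6. condition 'serves alcohol' holds; general liability coverage $1,525,000 < $1,575,000 → not met
7. food-safety audit 678 days ago vs limit 540 → not met
8. product liability coverage $1,025,000 ≥ $950,000 → met
9. condition 'offers outdoor seating' holds; grease-trap servicing 168 days ago vs limit 120 → not met
10. condition 'seating capacity exceeds 50' holds; pest-control treatment 65 days ago vs limit 60 → not met
11. fire-suppression system test 23 days ago vs limit 30 → met
12. emergency contact list absent → not met
Not met: 1, 4, 5, 6, 7, 9, 10, 12

1, 4, 5, 6, 7, 9, 10, 12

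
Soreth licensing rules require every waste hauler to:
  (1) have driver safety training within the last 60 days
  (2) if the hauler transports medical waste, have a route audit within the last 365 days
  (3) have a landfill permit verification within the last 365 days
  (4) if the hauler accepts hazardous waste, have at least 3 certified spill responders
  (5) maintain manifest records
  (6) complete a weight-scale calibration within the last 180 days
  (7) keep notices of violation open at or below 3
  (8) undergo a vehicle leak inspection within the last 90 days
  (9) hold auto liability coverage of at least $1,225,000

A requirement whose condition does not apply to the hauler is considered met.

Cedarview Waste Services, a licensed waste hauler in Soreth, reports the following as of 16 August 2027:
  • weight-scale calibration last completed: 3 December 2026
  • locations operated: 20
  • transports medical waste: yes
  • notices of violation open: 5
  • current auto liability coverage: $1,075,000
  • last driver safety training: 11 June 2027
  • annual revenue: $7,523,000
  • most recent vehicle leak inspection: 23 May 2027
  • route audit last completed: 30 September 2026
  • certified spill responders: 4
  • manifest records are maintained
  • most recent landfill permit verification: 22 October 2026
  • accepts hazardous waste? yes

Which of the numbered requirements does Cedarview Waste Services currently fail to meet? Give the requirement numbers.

1. driver safety training 66 days ago vs limit 60 → not met
2. condition 'transports medical waste' holds; route audit 320 days ago vs limit 365 → met
3. landfill permit verification 298 days ago vs limit 365 → met
4. condition 'accepts hazardous waste' holds; certified spill responders 4 ≥ 3 → met
5. manifest records present → met
6. weight-scale calibration 256 days ago vs limit 180 → not met
7. notices of violation open 5 > 3 → not met
8. vehicle leak inspection 85 days ago vs limit 90 → met
9. auto liability coverage $1,075,000 < $1,225,000 → not met
Not met: 1, 6, 7, 9

1, 6, 7, 9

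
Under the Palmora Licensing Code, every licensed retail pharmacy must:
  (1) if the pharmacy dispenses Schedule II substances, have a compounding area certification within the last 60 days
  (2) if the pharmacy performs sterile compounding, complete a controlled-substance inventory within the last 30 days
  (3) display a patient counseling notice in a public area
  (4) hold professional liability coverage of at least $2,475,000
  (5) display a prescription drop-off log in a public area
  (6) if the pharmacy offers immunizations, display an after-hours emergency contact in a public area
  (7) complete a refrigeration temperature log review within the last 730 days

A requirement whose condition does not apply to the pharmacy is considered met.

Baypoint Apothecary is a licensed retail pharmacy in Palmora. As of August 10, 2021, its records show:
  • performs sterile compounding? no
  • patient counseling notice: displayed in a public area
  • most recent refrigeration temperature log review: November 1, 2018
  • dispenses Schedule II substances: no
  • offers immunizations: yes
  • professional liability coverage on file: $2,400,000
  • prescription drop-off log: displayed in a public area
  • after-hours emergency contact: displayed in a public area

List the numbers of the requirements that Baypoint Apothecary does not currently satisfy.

4, 7

1. condition 'dispenses Schedule II substances' does not hold → requirement n/a → met
2. condition 'performs sterile compounding' does not hold → requirement n/a → met
3. patient counseling notice present → met
4. professional liability coverage $2,400,000 < $2,475,000 → not met
5. prescription drop-off log present → met
6. condition 'offers immunizations' holds; after-hours emergency contact present → met
7. refrigeration temperature log review 1013 days ago vs limit 730 → not met
Not met: 4, 7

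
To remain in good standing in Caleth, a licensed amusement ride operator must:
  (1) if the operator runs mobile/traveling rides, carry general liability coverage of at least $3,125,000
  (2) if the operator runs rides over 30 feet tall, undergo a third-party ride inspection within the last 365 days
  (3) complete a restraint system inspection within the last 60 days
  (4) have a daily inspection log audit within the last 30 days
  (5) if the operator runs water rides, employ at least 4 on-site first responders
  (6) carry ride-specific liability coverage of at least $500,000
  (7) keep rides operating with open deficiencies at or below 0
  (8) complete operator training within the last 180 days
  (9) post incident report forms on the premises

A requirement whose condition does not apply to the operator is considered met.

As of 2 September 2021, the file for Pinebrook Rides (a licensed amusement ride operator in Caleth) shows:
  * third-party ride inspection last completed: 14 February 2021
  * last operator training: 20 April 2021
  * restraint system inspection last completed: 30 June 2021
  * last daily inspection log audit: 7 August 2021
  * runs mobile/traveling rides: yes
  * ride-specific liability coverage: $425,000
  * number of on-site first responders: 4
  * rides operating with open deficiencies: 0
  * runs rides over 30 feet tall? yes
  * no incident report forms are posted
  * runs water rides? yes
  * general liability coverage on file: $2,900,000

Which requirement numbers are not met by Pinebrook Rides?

1. condition 'runs mobile/traveling rides' holds; general liability coverage $2,900,000 < $3,125,000 → not met
2. condition 'runs rides over 30 feet tall' holds; third-party ride inspection 200 days ago vs limit 365 → met
3. restraint system inspection 64 days ago vs limit 60 → not met
4. daily inspection log audit 26 days ago vs limit 30 → met
5. condition 'runs water rides' holds; on-site first responders 4 ≥ 4 → met
6. ride-specific liability coverage $425,000 < $500,000 → not met
7. rides operating with open deficiencies 0 ≤ 0 → met
8. operator training 135 days ago vs limit 180 → met
9. incident report forms absent → not met
Not met: 1, 3, 6, 9

1, 3, 6, 9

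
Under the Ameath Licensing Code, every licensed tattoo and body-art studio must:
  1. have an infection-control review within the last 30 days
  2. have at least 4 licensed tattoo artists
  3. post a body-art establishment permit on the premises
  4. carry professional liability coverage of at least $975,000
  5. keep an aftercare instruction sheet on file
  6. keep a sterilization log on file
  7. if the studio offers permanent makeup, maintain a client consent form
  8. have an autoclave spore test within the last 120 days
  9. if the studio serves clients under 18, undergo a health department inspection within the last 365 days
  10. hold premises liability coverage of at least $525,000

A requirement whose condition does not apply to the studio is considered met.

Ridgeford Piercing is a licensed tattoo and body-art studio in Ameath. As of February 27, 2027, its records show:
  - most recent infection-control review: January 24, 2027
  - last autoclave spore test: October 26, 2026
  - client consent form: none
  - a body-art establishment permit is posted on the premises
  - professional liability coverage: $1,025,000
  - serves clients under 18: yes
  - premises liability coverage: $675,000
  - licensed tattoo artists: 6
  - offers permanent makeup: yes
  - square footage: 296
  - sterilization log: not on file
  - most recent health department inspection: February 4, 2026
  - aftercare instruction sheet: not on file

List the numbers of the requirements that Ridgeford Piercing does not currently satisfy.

1, 5, 6, 7, 8, 9

1. infection-control review 34 days ago vs limit 30 → not met
2. licensed tattoo artists 6 ≥ 4 → met
3. body-art establishment permit present → met
4. professional liability coverage $1,025,000 ≥ $975,000 → met
5. aftercare instruction sheet absent → not met
6. sterilization log absent → not met
7. condition 'offers permanent makeup' holds; client consent form absent → not met
8. autoclave spore test 124 days ago vs limit 120 → not met
9. condition 'serves clients under 18' holds; health department inspection 388 days ago vs limit 365 → not met
10. premises liability coverage $675,000 ≥ $525,000 → met
Not met: 1, 5, 6, 7, 8, 9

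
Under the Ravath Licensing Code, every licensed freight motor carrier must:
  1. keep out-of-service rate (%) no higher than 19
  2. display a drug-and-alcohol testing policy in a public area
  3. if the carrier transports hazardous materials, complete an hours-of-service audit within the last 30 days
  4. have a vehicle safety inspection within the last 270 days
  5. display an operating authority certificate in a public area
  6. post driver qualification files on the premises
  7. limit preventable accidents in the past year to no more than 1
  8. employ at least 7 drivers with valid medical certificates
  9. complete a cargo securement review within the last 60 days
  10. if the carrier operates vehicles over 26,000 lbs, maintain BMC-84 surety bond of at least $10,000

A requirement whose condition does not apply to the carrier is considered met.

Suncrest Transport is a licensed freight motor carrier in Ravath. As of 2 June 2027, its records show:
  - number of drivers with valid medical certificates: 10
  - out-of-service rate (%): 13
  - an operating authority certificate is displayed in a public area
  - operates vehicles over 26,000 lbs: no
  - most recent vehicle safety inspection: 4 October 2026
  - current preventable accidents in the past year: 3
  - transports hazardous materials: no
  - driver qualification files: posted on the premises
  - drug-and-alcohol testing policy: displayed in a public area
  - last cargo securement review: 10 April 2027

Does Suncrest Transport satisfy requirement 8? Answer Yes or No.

Yes

8. drivers with valid medical certificates 10 ≥ 7 → met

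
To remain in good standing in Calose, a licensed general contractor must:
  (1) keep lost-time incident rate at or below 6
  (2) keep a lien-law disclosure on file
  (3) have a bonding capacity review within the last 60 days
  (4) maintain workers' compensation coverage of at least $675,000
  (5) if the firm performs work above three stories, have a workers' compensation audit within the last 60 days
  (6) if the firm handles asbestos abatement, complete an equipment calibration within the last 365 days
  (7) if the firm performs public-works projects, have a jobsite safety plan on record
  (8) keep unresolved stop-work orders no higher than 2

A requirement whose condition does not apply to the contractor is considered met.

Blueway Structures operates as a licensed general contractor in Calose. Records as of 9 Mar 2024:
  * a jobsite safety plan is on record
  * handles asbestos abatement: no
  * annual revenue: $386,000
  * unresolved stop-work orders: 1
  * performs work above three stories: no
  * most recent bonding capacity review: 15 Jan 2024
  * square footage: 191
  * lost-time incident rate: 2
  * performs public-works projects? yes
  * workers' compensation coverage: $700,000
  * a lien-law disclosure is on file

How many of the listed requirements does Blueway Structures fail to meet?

0

1. lost-time incident rate 2 ≤ 6 → met
2. lien-law disclosure present → met
3. bonding capacity review 54 days ago vs limit 60 → met
4. workers' compensation coverage $700,000 ≥ $675,000 → met
5. condition 'performs work above three stories' does not hold → requirement n/a → met
6. condition 'handles asbestos abatement' does not hold → requirement n/a → met
7. condition 'performs public-works projects' holds; jobsite safety plan present → met
8. unresolved stop-work orders 1 ≤ 2 → met
Not met: 0 of 8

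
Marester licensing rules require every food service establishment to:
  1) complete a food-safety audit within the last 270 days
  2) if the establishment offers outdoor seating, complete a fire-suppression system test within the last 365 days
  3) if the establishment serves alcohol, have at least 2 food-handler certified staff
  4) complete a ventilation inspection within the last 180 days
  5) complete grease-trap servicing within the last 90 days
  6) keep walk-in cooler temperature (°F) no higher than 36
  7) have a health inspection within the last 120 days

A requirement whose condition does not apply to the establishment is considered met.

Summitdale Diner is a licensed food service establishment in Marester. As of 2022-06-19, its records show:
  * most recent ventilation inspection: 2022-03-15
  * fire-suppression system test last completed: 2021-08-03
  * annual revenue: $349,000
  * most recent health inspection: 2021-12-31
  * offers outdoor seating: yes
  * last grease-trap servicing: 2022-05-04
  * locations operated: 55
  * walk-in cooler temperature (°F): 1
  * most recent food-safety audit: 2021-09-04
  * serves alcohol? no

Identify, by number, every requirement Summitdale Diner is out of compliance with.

1. food-safety audit 288 days ago vs limit 270 → not met
2. condition 'offers outdoor seating' holds; fire-suppression system test 320 days ago vs limit 365 → met
3. condition 'serves alcohol' does not hold → requirement n/a → met
4. ventilation inspection 96 days ago vs limit 180 → met
5. grease-trap servicing 46 days ago vs limit 90 → met
6. walk-in cooler temperature (°F) 1 ≤ 36 → met
7. health inspection 170 days ago vs limit 120 → not met
Not met: 1, 7

1, 7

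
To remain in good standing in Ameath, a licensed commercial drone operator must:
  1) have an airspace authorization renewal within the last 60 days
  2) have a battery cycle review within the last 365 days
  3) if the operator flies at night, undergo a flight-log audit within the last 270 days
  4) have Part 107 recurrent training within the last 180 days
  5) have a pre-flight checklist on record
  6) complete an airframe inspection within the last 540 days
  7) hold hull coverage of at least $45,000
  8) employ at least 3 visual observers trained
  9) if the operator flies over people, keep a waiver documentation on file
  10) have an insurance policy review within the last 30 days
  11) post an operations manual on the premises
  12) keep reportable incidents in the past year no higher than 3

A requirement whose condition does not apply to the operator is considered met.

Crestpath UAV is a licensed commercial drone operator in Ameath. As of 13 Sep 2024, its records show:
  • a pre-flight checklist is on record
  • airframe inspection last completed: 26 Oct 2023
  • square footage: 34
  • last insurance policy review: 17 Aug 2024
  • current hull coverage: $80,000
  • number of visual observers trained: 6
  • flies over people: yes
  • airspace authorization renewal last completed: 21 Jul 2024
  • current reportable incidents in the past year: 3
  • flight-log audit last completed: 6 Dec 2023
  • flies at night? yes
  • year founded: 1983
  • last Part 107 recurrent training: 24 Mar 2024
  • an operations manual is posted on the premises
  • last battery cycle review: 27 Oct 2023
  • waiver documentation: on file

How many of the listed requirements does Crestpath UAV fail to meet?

1. airspace authorization renewal 54 days ago vs limit 60 → met
2. battery cycle review 322 days ago vs limit 365 → met
3. condition 'flies at night' holds; flight-log audit 282 days ago vs limit 270 → not met
4. Part 107 recurrent training 173 days ago vs limit 180 → met
5. pre-flight checklist present → met
6. airframe inspection 323 days ago vs limit 540 → met
7. hull coverage $80,000 ≥ $45,000 → met
8. visual observers trained 6 ≥ 3 → met
9. condition 'flies over people' holds; waiver documentation present → met
10. insurance policy review 27 days ago vs limit 30 → met
11. operations manual present → met
12. reportable incidents in the past year 3 ≤ 3 → met
Not met: 1 of 12

1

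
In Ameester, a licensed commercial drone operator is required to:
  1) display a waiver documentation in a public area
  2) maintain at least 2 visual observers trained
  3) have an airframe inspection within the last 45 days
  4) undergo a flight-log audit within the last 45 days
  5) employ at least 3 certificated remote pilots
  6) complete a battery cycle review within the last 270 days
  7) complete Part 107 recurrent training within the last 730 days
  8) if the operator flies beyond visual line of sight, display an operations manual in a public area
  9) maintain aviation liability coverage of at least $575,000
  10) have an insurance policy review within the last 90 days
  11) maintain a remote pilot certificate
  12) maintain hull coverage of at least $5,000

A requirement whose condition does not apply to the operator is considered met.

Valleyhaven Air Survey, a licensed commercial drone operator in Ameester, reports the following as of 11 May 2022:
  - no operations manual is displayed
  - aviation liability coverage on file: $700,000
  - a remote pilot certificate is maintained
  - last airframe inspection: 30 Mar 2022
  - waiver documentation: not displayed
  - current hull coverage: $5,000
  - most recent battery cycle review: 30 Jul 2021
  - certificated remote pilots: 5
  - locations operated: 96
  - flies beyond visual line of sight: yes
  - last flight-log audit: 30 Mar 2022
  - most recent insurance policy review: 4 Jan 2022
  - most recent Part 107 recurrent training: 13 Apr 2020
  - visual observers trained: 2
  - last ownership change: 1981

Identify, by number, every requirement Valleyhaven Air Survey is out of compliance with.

1. waiver documentation absent → not met
2. visual observers trained 2 ≥ 2 → met
3. airframe inspection 42 days ago vs limit 45 → met
4. flight-log audit 42 days ago vs limit 45 → met
5. certificated remote pilots 5 ≥ 3 → met
6. battery cycle review 285 days ago vs limit 270 → not met
7. Part 107 recurrent training 758 days ago vs limit 730 → not met
8. condition 'flies beyond visual line of sight' holds; operations manual absent → not met
9. aviation liability coverage $700,000 ≥ $575,000 → met
10. insurance policy review 127 days ago vs limit 90 → not met
11. remote pilot certificate present → met
12. hull coverage $5,000 ≥ $5,000 → met
Not met: 1, 6, 7, 8, 10

1, 6, 7, 8, 10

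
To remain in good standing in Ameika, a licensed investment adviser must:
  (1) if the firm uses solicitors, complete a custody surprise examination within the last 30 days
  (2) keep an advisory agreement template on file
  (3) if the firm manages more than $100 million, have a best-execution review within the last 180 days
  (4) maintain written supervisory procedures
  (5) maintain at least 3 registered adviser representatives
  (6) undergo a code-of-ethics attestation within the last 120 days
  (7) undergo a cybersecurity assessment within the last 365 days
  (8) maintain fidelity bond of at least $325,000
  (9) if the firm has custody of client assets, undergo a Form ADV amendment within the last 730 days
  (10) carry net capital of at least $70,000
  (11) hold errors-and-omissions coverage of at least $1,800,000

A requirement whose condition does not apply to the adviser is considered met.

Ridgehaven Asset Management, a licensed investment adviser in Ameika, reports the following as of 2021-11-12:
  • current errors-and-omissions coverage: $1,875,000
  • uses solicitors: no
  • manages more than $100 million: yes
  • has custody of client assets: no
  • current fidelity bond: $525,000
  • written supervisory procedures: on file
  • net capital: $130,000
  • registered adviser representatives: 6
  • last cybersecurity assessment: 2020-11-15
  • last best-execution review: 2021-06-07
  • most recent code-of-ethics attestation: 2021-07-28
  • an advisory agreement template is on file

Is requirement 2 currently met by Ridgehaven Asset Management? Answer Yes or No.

2. advisory agreement template present → met

Yes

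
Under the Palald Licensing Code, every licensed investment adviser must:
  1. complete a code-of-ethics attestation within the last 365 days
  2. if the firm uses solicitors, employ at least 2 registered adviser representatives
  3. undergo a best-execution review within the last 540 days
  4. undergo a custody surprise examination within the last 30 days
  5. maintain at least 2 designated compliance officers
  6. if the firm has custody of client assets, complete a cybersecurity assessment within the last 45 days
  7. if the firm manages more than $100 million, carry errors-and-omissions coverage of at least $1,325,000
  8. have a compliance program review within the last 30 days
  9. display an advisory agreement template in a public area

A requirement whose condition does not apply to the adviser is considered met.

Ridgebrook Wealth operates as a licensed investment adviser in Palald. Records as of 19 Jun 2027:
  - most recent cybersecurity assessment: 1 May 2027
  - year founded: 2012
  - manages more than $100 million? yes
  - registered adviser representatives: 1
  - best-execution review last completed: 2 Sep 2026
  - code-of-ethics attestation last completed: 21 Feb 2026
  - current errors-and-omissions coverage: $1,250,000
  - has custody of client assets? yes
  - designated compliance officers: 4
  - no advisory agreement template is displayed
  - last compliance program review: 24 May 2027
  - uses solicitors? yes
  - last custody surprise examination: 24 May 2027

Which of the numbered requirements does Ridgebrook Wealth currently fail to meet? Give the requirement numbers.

1, 2, 6, 7, 9

1. code-of-ethics attestation 483 days ago vs limit 365 → not met
2. condition 'uses solicitors' holds; registered adviser representatives 1 < 2 → not met
3. best-execution review 290 days ago vs limit 540 → met
4. custody surprise examination 26 days ago vs limit 30 → met
5. designated compliance officers 4 ≥ 2 → met
6. condition 'has custody of client assets' holds; cybersecurity assessment 49 days ago vs limit 45 → not met
7. condition 'manages more than $100 million' holds; errors-and-omissions coverage $1,250,000 < $1,325,000 → not met
8. compliance program review 26 days ago vs limit 30 → met
9. advisory agreement template absent → not met
Not met: 1, 2, 6, 7, 9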